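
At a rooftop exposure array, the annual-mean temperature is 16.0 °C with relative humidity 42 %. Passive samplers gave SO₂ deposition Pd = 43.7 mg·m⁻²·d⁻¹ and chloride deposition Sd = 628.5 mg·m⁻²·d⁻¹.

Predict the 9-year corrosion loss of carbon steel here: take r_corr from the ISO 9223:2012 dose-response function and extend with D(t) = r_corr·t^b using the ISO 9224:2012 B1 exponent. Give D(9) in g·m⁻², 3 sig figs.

carbon steel: temperature factor f = -0.054·(6.0) = -0.3240
  sulphur-dioxide contribution → 21.14 μm/a
  chloride contribution → 42.02 μm/a
  ⇒ r_corr(carbon steel) = 63.16 μm/a
ISO 9224: D(t) = r_corr · t^b with b = 0.523 (carbon steel, B1)
  D(9) = 63.16 × 9^0.523 = 63.16 × 3.156 = 199.3 μm
  Mass loss = 199.3 μm × 7.85 g/cm³ = 1564 g·m⁻²

D(9) = 1.56e+03 g·m⁻²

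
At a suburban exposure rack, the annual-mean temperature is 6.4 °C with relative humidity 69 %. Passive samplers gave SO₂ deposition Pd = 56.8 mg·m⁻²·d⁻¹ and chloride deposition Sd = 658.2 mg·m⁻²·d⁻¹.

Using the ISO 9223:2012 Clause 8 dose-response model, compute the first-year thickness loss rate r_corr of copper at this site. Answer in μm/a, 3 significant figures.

r_corr = 1.53 μm/a

copper: temperature factor f = +0.126·(-3.6) = -0.4536
  sulphur-dioxide contribution → 0.5642 μm/a
  chloride contribution → 0.9698 μm/a
  ⇒ r_corr(copper) = 1.534 μm/a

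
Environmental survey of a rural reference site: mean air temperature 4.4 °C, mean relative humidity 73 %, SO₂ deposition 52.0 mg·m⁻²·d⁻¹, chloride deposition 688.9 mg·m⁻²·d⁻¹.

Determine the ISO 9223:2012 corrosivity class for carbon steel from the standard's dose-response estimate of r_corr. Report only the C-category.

carbon steel: T≤10 °C ⇒ hinge +0.150·(4.4−10) = -0.8400
  Pd branch = 1.77·Pd^0.52·e^(0.02·RH+f) = 25.68 μm/a
  Cl⁻ term: 0.102·688.9^0.62·exp(0.033·73+0.04·4.4) = 77.79
  sum: 25.68 + 77.79 → r_corr = 103.5 μm/a
103 μm/a falls in (80, 200] for carbon steel → category C5

C5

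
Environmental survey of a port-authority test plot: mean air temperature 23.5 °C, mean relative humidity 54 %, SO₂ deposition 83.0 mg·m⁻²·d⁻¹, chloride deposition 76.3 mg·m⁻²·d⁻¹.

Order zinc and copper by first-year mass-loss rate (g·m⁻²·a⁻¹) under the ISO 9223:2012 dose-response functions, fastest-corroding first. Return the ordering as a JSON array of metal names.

zinc: f(T) = -0.071·(T−10) [T>10 °C] = -0.9585
  Pd branch = 0.0129·Pd^0.44·e^(0.046·RH+f) = 0.4145 μm/a
  Sd branch = 0.0175·Sd^0.57·e^(0.008·RH+0.085·T) = 2.351 μm/a
  r_corr = 0.4145 + 2.351 = 2.765 μm/a
  mass loss = 2.765 μm/a × 7.14 g/cm³ = 19.74 g·m⁻²·a⁻¹
copper: T>10 °C ⇒ hinge -0.080·(23.5−10) = -1.0800
  SO₂ term: 0.0053·83.0^0.26·exp(0.059·54-1.0800) = 0.1374
  Sd branch = 0.01025·Sd^0.27·e^(0.036·RH+0.049·T) = 0.7301 μm/a
  r_corr = 0.1374 + 0.7301 = 0.8674 μm/a
  mass loss = 0.8674 μm/a × 8.96 g/cm³ = 7.772 g·m⁻²·a⁻¹
Ordering by g·m⁻²·a⁻¹: zinc (19.7) > copper (7.77)

["zinc", "copper"]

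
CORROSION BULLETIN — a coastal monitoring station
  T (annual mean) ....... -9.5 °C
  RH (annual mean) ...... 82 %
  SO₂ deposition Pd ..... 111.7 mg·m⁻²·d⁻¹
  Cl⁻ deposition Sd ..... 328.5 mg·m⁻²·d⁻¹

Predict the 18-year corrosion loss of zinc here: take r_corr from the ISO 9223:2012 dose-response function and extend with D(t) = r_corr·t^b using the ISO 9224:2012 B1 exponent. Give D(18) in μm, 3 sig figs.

D(18) = 26.6 μm

zinc: T≤10 °C ⇒ hinge +0.038·(-9.5−10) = -0.7410
  SO₂ term: 0.0129·111.7^0.44·exp(0.046·82-0.7410) = 2.129
  Sd branch = 0.0175·Sd^0.57·e^(0.008·RH+0.085·T) = 0.4089 μm/a
  sum: 2.129 + 0.4089 → r_corr = 2.537 μm/a
Long-term exponent b (ISO 9224 Table 2, B1) = 0.813
  D(18) = 2.537 × 18^0.813 = 2.537 × 10.48 = 26.6 μm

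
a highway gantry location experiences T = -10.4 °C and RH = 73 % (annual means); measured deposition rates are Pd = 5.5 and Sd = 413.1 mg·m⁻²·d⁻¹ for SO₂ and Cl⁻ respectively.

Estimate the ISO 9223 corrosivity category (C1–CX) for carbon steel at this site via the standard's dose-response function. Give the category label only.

C3

carbon steel: temperature factor f = +0.150·(-20.4) = -3.0600
  SO₂ term: 1.77·5.5^0.52·exp(0.02·73-3.0600) = 0.8671
  Sd branch = 0.102·Sd^0.62·e^(0.033·RH+0.04·T) = 31.34 μm/a
  r_corr = 0.8671 + 31.34 = 32.21 μm/a
ISO 9223 Table 2 (carbon steel): 25 < 32.2 ≤ 50 μm/a ⇒ C3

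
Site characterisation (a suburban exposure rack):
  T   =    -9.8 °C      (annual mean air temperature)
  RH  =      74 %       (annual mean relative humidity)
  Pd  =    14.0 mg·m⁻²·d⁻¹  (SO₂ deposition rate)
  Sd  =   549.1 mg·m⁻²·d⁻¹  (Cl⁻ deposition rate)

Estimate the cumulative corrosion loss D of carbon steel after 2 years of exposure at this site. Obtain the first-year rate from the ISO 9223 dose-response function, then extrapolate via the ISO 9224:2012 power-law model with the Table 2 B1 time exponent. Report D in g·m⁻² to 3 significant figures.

D(2) = 464 g·m⁻²

carbon steel: temperature factor f = +0.150·(-19.8) = -2.9700
  SO₂ term: 1.77·14.0^0.52·exp(0.02·74-2.9700) = 1.573
  Sd branch = 0.102·Sd^0.62·e^(0.033·RH+0.04·T) = 39.58 μm/a
  r_corr = 1.573 + 39.58 = 41.15 μm/a
ISO 9224: D(t) = r_corr · t^b with b = 0.523 (carbon steel, B1)
  D(2) = 41.15 × 2^0.523 = 41.15 × 1.437 = 59.14 μm
  Mass loss = 59.14 μm × 7.85 g/cm³ = 464.2 g·m⁻²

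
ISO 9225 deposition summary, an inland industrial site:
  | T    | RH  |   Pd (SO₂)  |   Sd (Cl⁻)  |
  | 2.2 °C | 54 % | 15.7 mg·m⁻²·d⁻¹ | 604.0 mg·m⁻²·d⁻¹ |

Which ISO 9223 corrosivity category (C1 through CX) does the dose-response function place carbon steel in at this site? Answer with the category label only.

carbon steel: f(T) = +0.150·(T−10) [T≤10 °C] = -1.1700
  SO₂ term: 1.77·15.7^0.52·exp(0.02·54-1.1700) = 6.773
  Cl⁻ term: 0.102·604.0^0.62·exp(0.033·54+0.04·2.2) = 35.07
  sum: 6.773 + 35.07 → r_corr = 41.85 μm/a
41.8 μm/a falls in (25, 50] for carbon steel → category C3

C3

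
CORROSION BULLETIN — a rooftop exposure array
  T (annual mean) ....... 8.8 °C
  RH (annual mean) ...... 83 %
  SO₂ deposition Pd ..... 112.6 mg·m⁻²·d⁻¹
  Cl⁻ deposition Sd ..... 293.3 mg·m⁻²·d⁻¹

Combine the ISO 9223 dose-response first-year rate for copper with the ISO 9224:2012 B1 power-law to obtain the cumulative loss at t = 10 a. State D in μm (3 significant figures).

D(10) = 16.4 μm

copper: T≤10 °C ⇒ hinge +0.126·(8.8−10) = -0.1512
  Pd branch = 0.0053·Pd^0.26·e^(0.059·RH+f) = 2.083 μm/a
  Cl⁻ term: 0.01025·293.3^0.27·exp(0.036·83+0.049·8.8) = 1.452
  sum: 2.083 + 1.452 → r_corr = 3.535 μm/a
Power-law: D(10) = r_corr · 10^0.667
  D(10) = 3.535 × 10^0.667 = 3.535 × 4.645 = 16.42 μm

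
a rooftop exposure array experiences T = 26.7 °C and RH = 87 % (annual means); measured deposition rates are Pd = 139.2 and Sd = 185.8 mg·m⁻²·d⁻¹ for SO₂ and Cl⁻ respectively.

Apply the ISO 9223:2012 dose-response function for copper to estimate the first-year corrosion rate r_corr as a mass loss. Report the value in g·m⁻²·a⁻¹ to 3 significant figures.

r_corr = 39.6 g·m⁻²·a⁻¹

copper: T>10 °C ⇒ hinge -0.080·(26.7−10) = -1.3360
  sulphur-dioxide contribution → 0.8524 μm/a
  chloride contribution → 3.563 μm/a
  total first-year rate 4.415 μm/a
Convert to mass loss: 4.415 μm/a × 8.96 g/cm³ = 39.56 g·m⁻²·a⁻¹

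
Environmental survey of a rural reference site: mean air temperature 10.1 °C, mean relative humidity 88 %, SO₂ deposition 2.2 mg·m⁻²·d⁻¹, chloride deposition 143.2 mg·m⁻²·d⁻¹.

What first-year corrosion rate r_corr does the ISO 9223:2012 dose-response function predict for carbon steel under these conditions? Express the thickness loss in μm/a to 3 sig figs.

r_corr = 75.9 μm/a

carbon steel: f(T) = -0.054·(T−10) [T>10 °C] = -0.0054
  sulphur-dioxide contribution → 15.42 μm/a
  chloride contribution → 60.52 μm/a
  total first-year rate 75.94 μm/a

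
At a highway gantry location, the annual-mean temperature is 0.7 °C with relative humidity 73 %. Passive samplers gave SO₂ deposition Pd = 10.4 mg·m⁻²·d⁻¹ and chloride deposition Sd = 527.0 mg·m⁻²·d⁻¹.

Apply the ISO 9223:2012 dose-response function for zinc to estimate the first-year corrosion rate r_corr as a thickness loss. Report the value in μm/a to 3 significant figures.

r_corr = 1.92 μm/a

zinc: temperature factor f = +0.038·(-9.3) = -0.3534
  Pd branch = 0.0129·Pd^0.44·e^(0.046·RH+f) = 0.7294 μm/a
  Cl⁻ term: 0.0175·527.0^0.57·exp(0.008·73+0.085·0.7) = 1.186
  sum: 0.7294 + 1.186 → r_corr = 1.915 μm/a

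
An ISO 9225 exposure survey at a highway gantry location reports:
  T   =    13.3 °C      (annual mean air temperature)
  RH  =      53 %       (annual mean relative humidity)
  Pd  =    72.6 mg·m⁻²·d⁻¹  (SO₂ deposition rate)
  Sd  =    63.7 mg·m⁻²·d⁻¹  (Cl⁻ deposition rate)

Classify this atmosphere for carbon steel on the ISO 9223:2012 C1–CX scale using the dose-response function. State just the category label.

C4

carbon steel: f(T) = -0.054·(T−10) [T>10 °C] = -0.1782
  Pd branch = 1.77·Pd^0.52·e^(0.02·RH+f) = 39.68 μm/a
  Sd branch = 0.102·Sd^0.62·e^(0.033·RH+0.04·T) = 13.12 μm/a
  r_corr = 39.68 + 13.12 = 52.8 μm/a
ISO 9223 Table 2 (carbon steel): 50 < 52.8 ≤ 80 μm/a ⇒ C4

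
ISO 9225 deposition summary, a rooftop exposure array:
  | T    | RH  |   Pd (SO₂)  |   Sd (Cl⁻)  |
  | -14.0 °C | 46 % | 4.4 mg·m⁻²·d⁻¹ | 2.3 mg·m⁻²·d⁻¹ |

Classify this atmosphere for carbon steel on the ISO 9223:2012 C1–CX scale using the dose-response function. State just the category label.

C1

carbon steel: f(T) = +0.150·(T−10) [T≤10 °C] = -3.6000
  sulphur-dioxide contribution → 0.2622 μm/a
  chloride contribution → 0.4456 μm/a
  total first-year rate 0.7078 μm/a
0.708 μm/a falls in (0, 1.3] for carbon steel → category C1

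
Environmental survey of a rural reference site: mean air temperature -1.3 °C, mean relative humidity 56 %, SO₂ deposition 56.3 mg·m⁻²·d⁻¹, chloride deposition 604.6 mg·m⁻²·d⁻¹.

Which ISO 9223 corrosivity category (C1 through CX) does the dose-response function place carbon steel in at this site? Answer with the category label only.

C3

carbon steel: temperature factor f = +0.150·(-11.3) = -1.6950
  Pd branch = 1.77·Pd^0.52·e^(0.02·RH+f) = 8.101 μm/a
  Sd branch = 0.102·Sd^0.62·e^(0.033·RH+0.04·T) = 32.59 μm/a
  sum: 8.101 + 32.59 → r_corr = 40.69 μm/a
ISO 9223 Table 2 (carbon steel): 25 < 40.7 ≤ 50 μm/a ⇒ C3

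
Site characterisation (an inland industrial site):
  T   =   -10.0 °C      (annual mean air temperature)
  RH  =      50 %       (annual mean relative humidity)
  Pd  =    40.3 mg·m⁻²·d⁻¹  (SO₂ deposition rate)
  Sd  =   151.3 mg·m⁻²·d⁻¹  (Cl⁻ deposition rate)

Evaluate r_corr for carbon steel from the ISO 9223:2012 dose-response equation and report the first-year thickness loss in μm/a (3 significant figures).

carbon steel: f(T) = +0.150·(T−10) [T≤10 °C] = -3.0000
  sulphur-dioxide contribution → 1.637 μm/a
  chloride contribution → 7.998 μm/a
  ⇒ r_corr(carbon steel) = 9.635 μm/a

r_corr = 9.64 μm/a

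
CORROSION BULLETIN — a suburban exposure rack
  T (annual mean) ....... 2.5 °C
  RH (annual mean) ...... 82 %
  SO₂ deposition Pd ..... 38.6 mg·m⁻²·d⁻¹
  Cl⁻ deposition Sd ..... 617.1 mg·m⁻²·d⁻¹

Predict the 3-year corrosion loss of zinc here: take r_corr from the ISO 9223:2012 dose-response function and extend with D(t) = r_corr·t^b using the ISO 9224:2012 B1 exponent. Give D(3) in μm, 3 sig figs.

D(3) = 9.11 μm

zinc: f(T) = +0.038·(T−10) [T≤10 °C] = -0.2850
  Pd branch = 0.0129·Pd^0.44·e^(0.046·RH+f) = 2.104 μm/a
  Cl⁻ term: 0.0175·617.1^0.57·exp(0.008·82+0.085·2.5) = 1.625
  r_corr = 2.104 + 1.625 = 3.729 μm/a
Power-law: D(3) = r_corr · 3^0.813
  D(3) = 3.729 × 3^0.813 = 3.729 × 2.443 = 9.109 μm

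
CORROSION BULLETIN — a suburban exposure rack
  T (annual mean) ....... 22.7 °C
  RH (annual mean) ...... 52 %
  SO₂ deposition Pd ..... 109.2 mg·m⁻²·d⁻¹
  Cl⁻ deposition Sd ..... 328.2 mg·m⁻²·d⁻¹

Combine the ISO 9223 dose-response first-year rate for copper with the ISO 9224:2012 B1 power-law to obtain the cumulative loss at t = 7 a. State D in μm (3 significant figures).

D(7) = 4.06 μm

copper: T>10 °C ⇒ hinge -0.080·(22.7−10) = -1.0160
  Pd branch = 0.0053·Pd^0.26·e^(0.059·RH+f) = 0.1398 μm/a
  Sd branch = 0.01025·Sd^0.27·e^(0.036·RH+0.049·T) = 0.9686 μm/a
  r_corr = 0.1398 + 0.9686 = 1.108 μm/a
Power-law: D(7) = r_corr · 7^0.667
  D(7) = 1.108 × 7^0.667 = 1.108 × 3.662 = 4.058 μm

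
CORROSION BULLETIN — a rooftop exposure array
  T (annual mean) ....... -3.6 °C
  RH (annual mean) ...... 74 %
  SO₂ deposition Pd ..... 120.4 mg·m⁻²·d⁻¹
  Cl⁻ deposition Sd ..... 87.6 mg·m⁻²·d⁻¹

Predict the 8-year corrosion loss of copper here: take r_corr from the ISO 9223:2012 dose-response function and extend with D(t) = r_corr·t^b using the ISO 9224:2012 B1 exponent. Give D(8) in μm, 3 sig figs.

copper: T≤10 °C ⇒ hinge +0.126·(-3.6−10) = -1.7136
  sulphur-dioxide contribution → 0.2613 μm/a
  chloride contribution → 0.4126 μm/a
  ⇒ r_corr(copper) = 0.6739 μm/a
Power-law: D(8) = r_corr · 8^0.667
  D(8) = 0.6739 × 8^0.667 = 0.6739 × 4.003 = 2.698 μm

D(8) = 2.70 μm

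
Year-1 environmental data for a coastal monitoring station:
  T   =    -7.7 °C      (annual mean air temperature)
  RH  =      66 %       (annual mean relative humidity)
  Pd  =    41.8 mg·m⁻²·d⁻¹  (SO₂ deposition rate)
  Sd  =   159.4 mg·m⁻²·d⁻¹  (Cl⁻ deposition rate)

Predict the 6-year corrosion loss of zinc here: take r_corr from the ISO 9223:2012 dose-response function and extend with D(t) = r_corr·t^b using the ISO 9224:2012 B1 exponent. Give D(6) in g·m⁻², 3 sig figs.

D(6) = 30.2 g·m⁻²

zinc: temperature factor f = +0.038·(-17.7) = -0.6726
  sulphur-dioxide contribution → 0.7085 μm/a
  chloride contribution → 0.2777 μm/a
  total first-year rate 0.9861 μm/a
ISO 9224: D(t) = r_corr · t^b with b = 0.813 (zinc, B1)
  D(6) = 0.9861 × 6^0.813 = 0.9861 × 4.292 = 4.232 μm
  Mass loss = 4.232 μm × 7.14 g/cm³ = 30.22 g·m⁻²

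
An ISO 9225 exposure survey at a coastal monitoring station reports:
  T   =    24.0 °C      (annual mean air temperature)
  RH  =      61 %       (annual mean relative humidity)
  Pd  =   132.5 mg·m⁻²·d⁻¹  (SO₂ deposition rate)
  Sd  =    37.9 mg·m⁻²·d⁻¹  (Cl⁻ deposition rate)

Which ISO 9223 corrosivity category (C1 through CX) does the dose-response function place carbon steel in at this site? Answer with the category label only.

carbon steel: temperature factor f = -0.054·(14.0) = -0.7560
  sulphur-dioxide contribution → 35.73 μm/a
  chloride contribution → 18.99 μm/a
  ⇒ r_corr(carbon steel) = 54.72 μm/a
54.7 μm/a falls in (50, 80] for carbon steel → category C4

C4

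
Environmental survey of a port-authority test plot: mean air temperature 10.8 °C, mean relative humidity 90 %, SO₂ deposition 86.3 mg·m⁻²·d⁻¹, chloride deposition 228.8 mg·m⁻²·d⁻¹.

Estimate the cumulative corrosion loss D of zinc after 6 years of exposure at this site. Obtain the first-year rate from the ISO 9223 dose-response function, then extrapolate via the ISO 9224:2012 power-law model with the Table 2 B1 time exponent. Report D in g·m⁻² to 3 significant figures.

zinc: temperature factor f = -0.071·(0.8) = -0.0568
  sulphur-dioxide contribution → 5.442 μm/a
  chloride contribution → 1.992 μm/a
  total first-year rate 7.434 μm/a
ISO 9224: D(t) = r_corr · t^b with b = 0.813 (zinc, B1)
  D(6) = 7.434 × 6^0.813 = 7.434 × 4.292 = 31.9 μm
  Mass loss = 31.9 μm × 7.14 g/cm³ = 227.8 g·m⁻²

D(6) = 228 g·m⁻²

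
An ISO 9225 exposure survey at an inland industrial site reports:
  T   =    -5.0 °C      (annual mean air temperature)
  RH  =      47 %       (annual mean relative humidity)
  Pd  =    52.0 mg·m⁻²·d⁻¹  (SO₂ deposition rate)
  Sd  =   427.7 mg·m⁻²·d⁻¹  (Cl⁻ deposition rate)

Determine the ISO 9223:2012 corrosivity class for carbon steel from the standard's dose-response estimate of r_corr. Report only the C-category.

carbon steel: temperature factor f = +0.150·(-15.0) = -2.2500
  SO₂ term: 1.77·52.0^0.52·exp(0.02·47-2.2500) = 3.727
  Cl⁻ term: 0.102·427.7^0.62·exp(0.033·47+0.04·-5.0) = 16.85
  sum: 3.727 + 16.85 → r_corr = 20.58 μm/a
20.6 μm/a falls in (1.3, 25] for carbon steel → category C2

C2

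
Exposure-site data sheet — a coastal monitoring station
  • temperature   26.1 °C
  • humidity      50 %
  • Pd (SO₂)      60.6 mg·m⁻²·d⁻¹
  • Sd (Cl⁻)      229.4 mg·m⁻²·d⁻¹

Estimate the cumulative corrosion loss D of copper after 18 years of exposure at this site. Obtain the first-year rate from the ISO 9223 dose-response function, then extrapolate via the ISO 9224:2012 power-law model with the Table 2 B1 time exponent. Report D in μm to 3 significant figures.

copper: temperature factor f = -0.080·(16.1) = -1.2880
  sulphur-dioxide contribution → 0.08119 μm/a
  chloride contribution → 0.9666 μm/a
  total first-year rate 1.048 μm/a
Long-term exponent b (ISO 9224 Table 2, B1) = 0.667
  D(18) = 1.048 × 18^0.667 = 1.048 × 6.875 = 7.203 μm

D(18) = 7.20 μm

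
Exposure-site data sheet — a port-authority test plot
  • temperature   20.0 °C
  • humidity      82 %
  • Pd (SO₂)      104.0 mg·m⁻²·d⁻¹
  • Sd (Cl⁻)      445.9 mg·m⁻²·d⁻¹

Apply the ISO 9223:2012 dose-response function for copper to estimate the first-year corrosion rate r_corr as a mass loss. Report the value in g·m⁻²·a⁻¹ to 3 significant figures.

r_corr = 33.3 g·m⁻²·a⁻¹

copper: T>10 °C ⇒ hinge -0.080·(20.0−10) = -0.8000
  sulphur-dioxide contribution → 1.006 μm/a
  chloride contribution → 2.714 μm/a
  total first-year rate 3.72 μm/a
Convert to mass loss: 3.72 μm/a × 8.96 g/cm³ = 33.33 g·m⁻²·a⁻¹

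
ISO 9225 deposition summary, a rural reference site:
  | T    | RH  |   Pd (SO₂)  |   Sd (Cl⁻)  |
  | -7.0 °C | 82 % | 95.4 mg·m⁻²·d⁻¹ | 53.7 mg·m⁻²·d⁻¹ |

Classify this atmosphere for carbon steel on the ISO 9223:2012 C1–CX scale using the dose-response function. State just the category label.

C2

carbon steel: temperature factor f = +0.150·(-17.0) = -2.5500
  SO₂ term: 1.77·95.4^0.52·exp(0.02·82-2.5500) = 7.623
  Cl⁻ term: 0.102·53.7^0.62·exp(0.033·82+0.04·-7.0) = 13.64
  sum: 7.623 + 13.64 → r_corr = 21.26 μm/a
Category bounds: 1.3…25 μm/a bracket r_corr ⇒ C2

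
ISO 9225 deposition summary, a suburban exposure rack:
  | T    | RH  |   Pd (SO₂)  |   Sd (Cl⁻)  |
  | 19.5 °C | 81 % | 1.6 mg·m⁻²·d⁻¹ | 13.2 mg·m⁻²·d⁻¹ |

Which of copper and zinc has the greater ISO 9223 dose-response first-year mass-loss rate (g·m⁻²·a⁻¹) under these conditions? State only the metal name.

copper: temperature factor f = -0.080·(9.5) = -0.7600
  SO₂ term: 0.0053·1.6^0.26·exp(0.059·81-0.7600) = 0.3333
  Sd branch = 0.01025·Sd^0.27·e^(0.036·RH+0.049·T) = 0.9878 μm/a
  sum: 0.3333 + 0.9878 → r_corr = 1.321 μm/a
  mass loss = 1.321 μm/a × 8.96 g/cm³ = 11.84 g·m⁻²·a⁻¹
zinc: T>10 °C ⇒ hinge -0.071·(19.5−10) = -0.6745
  Pd branch = 0.0129·Pd^0.44·e^(0.046·RH+f) = 0.3355 μm/a
  Sd branch = 0.0175·Sd^0.57·e^(0.008·RH+0.085·T) = 0.7639 μm/a
  r_corr = 0.3355 + 0.7639 = 1.099 μm/a
  mass loss = 1.099 μm/a × 7.14 g/cm³ = 7.849 g·m⁻²·a⁻¹
Ordering by g·m⁻²·a⁻¹: copper (11.8) > zinc (7.85)

copper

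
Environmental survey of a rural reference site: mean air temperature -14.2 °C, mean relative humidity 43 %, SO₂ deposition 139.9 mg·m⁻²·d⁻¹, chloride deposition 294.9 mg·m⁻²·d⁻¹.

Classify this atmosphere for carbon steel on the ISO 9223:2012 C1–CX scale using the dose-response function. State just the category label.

C2

carbon steel: temperature factor f = +0.150·(-24.2) = -3.6300
  sulphur-dioxide contribution → 1.448 μm/a
  chloride contribution → 8.117 μm/a
  total first-year rate 9.565 μm/a
Category bounds: 1.3…25 μm/a bracket r_corr ⇒ C2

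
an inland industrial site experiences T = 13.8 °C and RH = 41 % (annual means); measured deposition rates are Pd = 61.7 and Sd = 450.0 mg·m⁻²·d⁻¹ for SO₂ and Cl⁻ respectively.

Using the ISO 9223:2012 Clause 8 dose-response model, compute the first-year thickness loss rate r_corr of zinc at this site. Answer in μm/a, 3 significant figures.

r_corr = 2.95 μm/a

zinc: f(T) = -0.071·(T−10) [T>10 °C] = -0.2698
  Pd branch = 0.0129·Pd^0.44·e^(0.046·RH+f) = 0.3983 μm/a
  Sd branch = 0.0175·Sd^0.57·e^(0.008·RH+0.085·T) = 2.554 μm/a
  sum: 0.3983 + 2.554 → r_corr = 2.952 μm/a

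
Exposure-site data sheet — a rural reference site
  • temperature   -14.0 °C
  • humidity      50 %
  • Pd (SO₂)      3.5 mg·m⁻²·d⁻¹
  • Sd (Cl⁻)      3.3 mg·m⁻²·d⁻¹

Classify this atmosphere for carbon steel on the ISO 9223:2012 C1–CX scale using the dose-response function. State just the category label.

C1

carbon steel: temperature factor f = +0.150·(-24.0) = -3.6000
  Pd branch = 1.77·Pd^0.52·e^(0.02·RH+f) = 0.2522 μm/a
  Sd branch = 0.102·Sd^0.62·e^(0.033·RH+0.04·T) = 0.636 μm/a
  sum: 0.2522 + 0.636 → r_corr = 0.8882 μm/a
Category bounds: 0…1.3 μm/a bracket r_corr ⇒ C1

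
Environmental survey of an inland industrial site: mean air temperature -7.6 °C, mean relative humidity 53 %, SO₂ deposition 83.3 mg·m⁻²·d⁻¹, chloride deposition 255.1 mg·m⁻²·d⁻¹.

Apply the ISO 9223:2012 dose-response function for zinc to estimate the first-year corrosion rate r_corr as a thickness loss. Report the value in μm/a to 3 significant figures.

r_corr = 0.860 μm/a

zinc: T≤10 °C ⇒ hinge +0.038·(-7.6−10) = -0.6688
  sulphur-dioxide contribution → 0.5297 μm/a
  chloride contribution → 0.33 μm/a
  ⇒ r_corr(zinc) = 0.8596 μm/a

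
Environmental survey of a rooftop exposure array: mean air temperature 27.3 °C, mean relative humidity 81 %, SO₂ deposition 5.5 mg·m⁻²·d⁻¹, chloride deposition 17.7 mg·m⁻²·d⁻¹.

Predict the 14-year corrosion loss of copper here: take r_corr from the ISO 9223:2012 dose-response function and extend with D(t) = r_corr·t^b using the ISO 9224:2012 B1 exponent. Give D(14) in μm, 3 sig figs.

copper: T>10 °C ⇒ hinge -0.080·(27.3−10) = -1.3840
  Pd branch = 0.0053·Pd^0.26·e^(0.059·RH+f) = 0.2462 μm/a
  Cl⁻ term: 0.01025·17.7^0.27·exp(0.036·81+0.049·27.3) = 1.567
  r_corr = 0.2462 + 1.567 = 1.813 μm/a
Power-law: D(14) = r_corr · 14^0.667
  D(14) = 1.813 × 14^0.667 = 1.813 × 5.814 = 10.54 μm

D(14) = 10.5 μm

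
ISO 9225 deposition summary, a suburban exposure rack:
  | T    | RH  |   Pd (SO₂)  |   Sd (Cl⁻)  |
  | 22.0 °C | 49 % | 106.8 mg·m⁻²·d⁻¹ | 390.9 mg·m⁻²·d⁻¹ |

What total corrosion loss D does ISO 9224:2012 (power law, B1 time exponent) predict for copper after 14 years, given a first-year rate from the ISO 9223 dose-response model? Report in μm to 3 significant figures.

copper: temperature factor f = -0.080·(12.0) = -0.9600
  sulphur-dioxide contribution → 0.1231 μm/a
  chloride contribution → 0.8807 μm/a
  total first-year rate 1.004 μm/a
Long-term exponent b (ISO 9224 Table 2, B1) = 0.667
  D(14) = 1.004 × 14^0.667 = 1.004 × 5.814 = 5.836 μm

D(14) = 5.84 μm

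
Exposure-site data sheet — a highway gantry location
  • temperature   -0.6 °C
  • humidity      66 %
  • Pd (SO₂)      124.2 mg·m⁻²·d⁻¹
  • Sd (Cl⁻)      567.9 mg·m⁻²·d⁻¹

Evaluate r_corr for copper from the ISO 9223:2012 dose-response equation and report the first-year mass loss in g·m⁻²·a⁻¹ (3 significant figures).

copper: temperature factor f = +0.126·(-10.6) = -1.3356
  Pd branch = 0.0053·Pd^0.26·e^(0.059·RH+f) = 0.2398 μm/a
  Cl⁻ term: 0.01025·567.9^0.27·exp(0.036·66+0.049·-0.6) = 0.5936
  sum: 0.2398 + 0.5936 → r_corr = 0.8334 μm/a
Convert to mass loss: 0.8334 μm/a × 8.96 g/cm³ = 7.467 g·m⁻²·a⁻¹

r_corr = 7.47 g·m⁻²·a⁻¹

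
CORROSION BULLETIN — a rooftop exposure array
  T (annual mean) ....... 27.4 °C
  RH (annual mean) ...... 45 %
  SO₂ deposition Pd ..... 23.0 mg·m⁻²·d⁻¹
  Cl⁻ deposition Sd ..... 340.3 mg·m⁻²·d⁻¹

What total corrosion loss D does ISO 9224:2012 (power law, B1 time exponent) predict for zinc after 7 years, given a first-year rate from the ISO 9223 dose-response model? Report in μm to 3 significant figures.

zinc: temperature factor f = -0.071·(17.4) = -1.2354
  SO₂ term: 0.0129·23.0^0.44·exp(0.046·45-1.2354) = 0.1181
  Sd branch = 0.0175·Sd^0.57·e^(0.008·RH+0.085·T) = 7.145 μm/a
  r_corr = 0.1181 + 7.145 = 7.263 μm/a
Long-term exponent b (ISO 9224 Table 2, B1) = 0.813
  D(7) = 7.263 × 7^0.813 = 7.263 × 4.865 = 35.33 μm

D(7) = 35.3 μm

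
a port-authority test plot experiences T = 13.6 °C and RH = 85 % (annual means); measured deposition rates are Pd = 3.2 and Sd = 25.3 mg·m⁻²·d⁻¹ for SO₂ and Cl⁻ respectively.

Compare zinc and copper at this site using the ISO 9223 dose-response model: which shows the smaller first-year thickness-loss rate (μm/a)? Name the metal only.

zinc

zinc: T>10 °C ⇒ hinge -0.071·(13.6−10) = -0.2556
  SO₂ term: 0.0129·3.2^0.44·exp(0.046·85-0.2556) = 0.8317
  Cl⁻ term: 0.0175·25.3^0.57·exp(0.008·85+0.085·13.6) = 0.6921
  sum: 0.8317 + 0.6921 → r_corr = 1.524 μm/a
copper: T>10 °C ⇒ hinge -0.080·(13.6−10) = -0.2880
  SO₂ term: 0.0053·3.2^0.26·exp(0.059·85-0.2880) = 0.8101
  Sd branch = 0.01025·Sd^0.27·e^(0.036·RH+0.049·T) = 1.018 μm/a
  sum: 0.8101 + 1.018 → r_corr = 1.828 μm/a
Ordering by μm/a: copper (1.83) > zinc (1.52)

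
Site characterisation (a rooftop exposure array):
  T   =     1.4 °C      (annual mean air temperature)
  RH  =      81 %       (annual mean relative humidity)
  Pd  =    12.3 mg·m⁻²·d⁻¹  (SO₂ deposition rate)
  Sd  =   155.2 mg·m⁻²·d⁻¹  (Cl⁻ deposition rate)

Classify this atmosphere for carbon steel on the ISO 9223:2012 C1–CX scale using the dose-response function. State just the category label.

carbon steel: f(T) = +0.150·(T−10) [T≤10 °C] = -1.2900
  sulphur-dioxide contribution → 9.079 μm/a
  chloride contribution → 35.66 μm/a
  ⇒ r_corr(carbon steel) = 44.74 μm/a
ISO 9223 Table 2 (carbon steel): 25 < 44.7 ≤ 50 μm/a ⇒ C3

C3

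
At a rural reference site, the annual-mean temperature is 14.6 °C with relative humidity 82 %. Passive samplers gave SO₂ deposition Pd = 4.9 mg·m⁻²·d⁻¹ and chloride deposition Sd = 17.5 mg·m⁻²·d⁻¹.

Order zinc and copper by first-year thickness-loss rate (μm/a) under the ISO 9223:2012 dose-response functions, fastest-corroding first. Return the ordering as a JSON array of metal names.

["copper", "zinc"]

zinc: temperature factor f = -0.071·(4.6) = -0.3266
  sulphur-dioxide contribution → 0.8139 μm/a
  chloride contribution → 0.5962 μm/a
  total first-year rate 1.41 μm/a
copper: T>10 °C ⇒ hinge -0.080·(14.6−10) = -0.3680
  sulphur-dioxide contribution → 0.6999 μm/a
  chloride contribution → 0.8691 μm/a
  total first-year rate 1.569 μm/a
Ordering by μm/a: copper (1.57) > zinc (1.41)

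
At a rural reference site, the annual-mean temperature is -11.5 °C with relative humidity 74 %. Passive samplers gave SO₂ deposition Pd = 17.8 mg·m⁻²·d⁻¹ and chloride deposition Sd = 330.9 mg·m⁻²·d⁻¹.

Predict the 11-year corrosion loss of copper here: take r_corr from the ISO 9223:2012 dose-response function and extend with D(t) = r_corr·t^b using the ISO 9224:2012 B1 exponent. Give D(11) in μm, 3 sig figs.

copper: T≤10 °C ⇒ hinge +0.126·(-11.5−10) = -2.7090
  sulphur-dioxide contribution → 0.05875 μm/a
  chloride contribution → 0.4011 μm/a
  total first-year rate 0.4599 μm/a
Power-law: D(11) = r_corr · 11^0.667
  D(11) = 0.4599 × 11^0.667 = 0.4599 × 4.95 = 2.276 μm

D(11) = 2.28 μm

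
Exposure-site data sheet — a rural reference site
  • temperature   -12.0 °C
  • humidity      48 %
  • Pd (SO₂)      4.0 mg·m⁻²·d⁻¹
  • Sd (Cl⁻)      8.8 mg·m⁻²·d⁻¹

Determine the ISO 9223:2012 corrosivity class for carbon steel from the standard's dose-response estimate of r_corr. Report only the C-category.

carbon steel: f(T) = +0.150·(T−10) [T≤10 °C] = -3.3000
  SO₂ term: 1.77·4.0^0.52·exp(0.02·48-3.3000) = 0.3506
  Cl⁻ term: 0.102·8.8^0.62·exp(0.033·48+0.04·-12.0) = 1.185
  sum: 0.3506 + 1.185 → r_corr = 1.535 μm/a
ISO 9223 Table 2 (carbon steel): 1.3 < 1.54 ≤ 25 μm/a ⇒ C2

C2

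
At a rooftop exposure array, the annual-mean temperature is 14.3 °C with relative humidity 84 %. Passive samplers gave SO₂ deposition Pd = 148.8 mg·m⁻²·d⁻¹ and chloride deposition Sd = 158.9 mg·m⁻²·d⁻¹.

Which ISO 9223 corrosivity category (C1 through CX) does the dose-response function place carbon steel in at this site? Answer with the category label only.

C5

carbon steel: f(T) = -0.054·(T−10) [T>10 °C] = -0.2322
  sulphur-dioxide contribution → 101.5 μm/a
  chloride contribution → 66.92 μm/a
  total first-year rate 168.4 μm/a
168 μm/a falls in (80, 200] for carbon steel → category C5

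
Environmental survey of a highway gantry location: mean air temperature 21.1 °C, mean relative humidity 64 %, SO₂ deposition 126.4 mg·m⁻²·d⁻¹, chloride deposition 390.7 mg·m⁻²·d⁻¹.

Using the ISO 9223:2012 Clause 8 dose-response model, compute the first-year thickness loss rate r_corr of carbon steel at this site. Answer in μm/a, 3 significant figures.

r_corr = 123 μm/a

carbon steel: temperature factor f = -0.054·(11.1) = -0.5994
  sulphur-dioxide contribution → 43.3 μm/a
  chloride contribution → 79.31 μm/a
  ⇒ r_corr(carbon steel) = 122.6 μm/a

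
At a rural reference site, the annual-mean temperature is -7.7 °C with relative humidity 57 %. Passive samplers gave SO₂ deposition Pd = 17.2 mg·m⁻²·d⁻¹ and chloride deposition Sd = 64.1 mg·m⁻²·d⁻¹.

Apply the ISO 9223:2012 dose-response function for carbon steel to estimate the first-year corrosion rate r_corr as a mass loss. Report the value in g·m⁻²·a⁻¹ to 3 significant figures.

carbon steel: f(T) = +0.150·(T−10) [T≤10 °C] = -2.6550
  sulphur-dioxide contribution → 1.708 μm/a
  chloride contribution → 6.486 μm/a
  total first-year rate 8.194 μm/a
Convert to mass loss: 8.194 μm/a × 7.85 g/cm³ = 64.33 g·m⁻²·a⁻¹

r_corr = 64.3 g·m⁻²·a⁻¹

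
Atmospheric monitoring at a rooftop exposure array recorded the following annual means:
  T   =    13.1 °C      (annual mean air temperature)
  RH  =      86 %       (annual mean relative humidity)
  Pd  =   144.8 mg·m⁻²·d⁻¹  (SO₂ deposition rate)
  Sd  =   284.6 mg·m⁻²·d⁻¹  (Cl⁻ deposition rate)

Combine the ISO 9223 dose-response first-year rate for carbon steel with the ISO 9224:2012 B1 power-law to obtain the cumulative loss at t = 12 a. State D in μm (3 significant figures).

carbon steel: f(T) = -0.054·(T−10) [T>10 °C] = -0.1674
  SO₂ term: 1.77·144.8^0.52·exp(0.02·86-0.1674) = 111.1
  Cl⁻ term: 0.102·284.6^0.62·exp(0.033·86+0.04·13.1) = 97.8
  sum: 111.1 + 97.8 → r_corr = 208.9 μm/a
Long-term exponent b (ISO 9224 Table 2, B1) = 0.523
  D(12) = 208.9 × 12^0.523 = 208.9 × 3.668 = 766.3 μm

D(12) = 766 μm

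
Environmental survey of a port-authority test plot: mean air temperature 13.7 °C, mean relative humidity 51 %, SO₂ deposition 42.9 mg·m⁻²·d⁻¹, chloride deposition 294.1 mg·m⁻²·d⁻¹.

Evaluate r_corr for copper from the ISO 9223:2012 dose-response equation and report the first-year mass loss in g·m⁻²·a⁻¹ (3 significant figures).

copper: f(T) = -0.080·(T−10) [T>10 °C] = -0.2960
  Pd branch = 0.0053·Pd^0.26·e^(0.059·RH+f) = 0.2123 μm/a
  Cl⁻ term: 0.01025·294.1^0.27·exp(0.036·51+0.049·13.7) = 0.5836
  sum: 0.2123 + 0.5836 → r_corr = 0.7959 μm/a
Convert to mass loss: 0.7959 μm/a × 8.96 g/cm³ = 7.131 g·m⁻²·a⁻¹

r_corr = 7.13 g·m⁻²·a⁻¹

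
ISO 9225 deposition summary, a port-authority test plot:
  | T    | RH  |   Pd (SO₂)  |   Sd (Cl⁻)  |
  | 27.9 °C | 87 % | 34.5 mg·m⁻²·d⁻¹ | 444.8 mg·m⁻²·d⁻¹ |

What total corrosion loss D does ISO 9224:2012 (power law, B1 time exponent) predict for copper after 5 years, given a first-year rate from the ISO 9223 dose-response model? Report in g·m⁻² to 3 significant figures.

D(5) = 139 g·m⁻²

copper: T>10 °C ⇒ hinge -0.080·(27.9−10) = -1.4320
  Pd branch = 0.0053·Pd^0.26·e^(0.059·RH+f) = 0.5388 μm/a
  Sd branch = 0.01025·Sd^0.27·e^(0.036·RH+0.049·T) = 4.783 μm/a
  r_corr = 0.5388 + 4.783 = 5.321 μm/a
Long-term exponent b (ISO 9224 Table 2, B1) = 0.667
  D(5) = 5.321 × 5^0.667 = 5.321 × 2.926 = 15.57 μm
  Mass loss = 15.57 μm × 8.96 g/cm³ = 139.5 g·m⁻²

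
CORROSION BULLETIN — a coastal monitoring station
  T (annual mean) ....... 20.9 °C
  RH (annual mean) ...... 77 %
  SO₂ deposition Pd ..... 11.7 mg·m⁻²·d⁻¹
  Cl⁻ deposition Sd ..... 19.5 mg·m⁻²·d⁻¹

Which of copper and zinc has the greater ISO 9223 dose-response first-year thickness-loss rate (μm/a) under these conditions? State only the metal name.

copper: f(T) = -0.080·(T−10) [T>10 °C] = -0.8720
  SO₂ term: 0.0053·11.7^0.26·exp(0.059·77-0.8720) = 0.3947
  Sd branch = 0.01025·Sd^0.27·e^(0.036·RH+0.049·T) = 1.018 μm/a
  sum: 0.3947 + 1.018 → r_corr = 1.413 μm/a
zinc: f(T) = -0.071·(T−10) [T>10 °C] = -0.7739
  SO₂ term: 0.0129·11.7^0.44·exp(0.046·77-0.7739) = 0.6064
  Cl⁻ term: 0.0175·19.5^0.57·exp(0.008·77+0.085·20.9) = 1.041
  r_corr = 0.6064 + 1.041 = 1.647 μm/a
Ordering by μm/a: zinc (1.65) > copper (1.41)

zinc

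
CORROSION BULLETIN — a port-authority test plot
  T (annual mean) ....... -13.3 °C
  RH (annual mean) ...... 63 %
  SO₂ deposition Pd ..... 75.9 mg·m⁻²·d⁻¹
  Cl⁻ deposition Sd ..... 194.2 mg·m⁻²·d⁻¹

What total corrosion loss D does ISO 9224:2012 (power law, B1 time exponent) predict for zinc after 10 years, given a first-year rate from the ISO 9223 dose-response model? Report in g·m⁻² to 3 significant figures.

D(10) = 38.9 g·m⁻²

zinc: f(T) = +0.038·(T−10) [T≤10 °C] = -0.8854
  sulphur-dioxide contribution → 0.6486 μm/a
  chloride contribution → 0.1885 μm/a
  ⇒ r_corr(zinc) = 0.837 μm/a
Long-term exponent b (ISO 9224 Table 2, B1) = 0.813
  D(10) = 0.837 × 10^0.813 = 0.837 × 6.501 = 5.442 μm
  Mass loss = 5.442 μm × 7.14 g/cm³ = 38.86 g·m⁻²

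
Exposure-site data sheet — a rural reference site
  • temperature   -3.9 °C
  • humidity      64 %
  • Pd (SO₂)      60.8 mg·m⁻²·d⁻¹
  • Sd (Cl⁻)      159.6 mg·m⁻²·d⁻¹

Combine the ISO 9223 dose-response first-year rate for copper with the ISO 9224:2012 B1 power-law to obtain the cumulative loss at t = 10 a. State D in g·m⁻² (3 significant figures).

copper: temperature factor f = +0.126·(-13.9) = -1.7514
  sulphur-dioxide contribution → 0.1168 μm/a
  chloride contribution → 0.3336 μm/a
  ⇒ r_corr(copper) = 0.4503 μm/a
Power-law: D(10) = r_corr · 10^0.667
  D(10) = 0.4503 × 10^0.667 = 0.4503 × 4.645 = 2.092 μm
  Mass loss = 2.092 μm × 8.96 g/cm³ = 18.74 g·m⁻²

D(10) = 18.7 g·m⁻²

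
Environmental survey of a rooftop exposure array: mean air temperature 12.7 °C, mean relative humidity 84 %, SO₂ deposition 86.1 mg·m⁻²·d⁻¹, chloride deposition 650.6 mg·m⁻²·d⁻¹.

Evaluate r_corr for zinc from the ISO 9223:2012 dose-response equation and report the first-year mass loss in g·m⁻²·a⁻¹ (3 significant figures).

r_corr = 54.6 g·m⁻²·a⁻¹

zinc: f(T) = -0.071·(T−10) [T>10 °C] = -0.1917
  Pd branch = 0.0129·Pd^0.44·e^(0.046·RH+f) = 3.605 μm/a
  Cl⁻ term: 0.0175·650.6^0.57·exp(0.008·84+0.085·12.7) = 4.048
  r_corr = 3.605 + 4.048 = 7.653 μm/a
Convert to mass loss: 7.653 μm/a × 7.14 g/cm³ = 54.64 g·m⁻²·a⁻¹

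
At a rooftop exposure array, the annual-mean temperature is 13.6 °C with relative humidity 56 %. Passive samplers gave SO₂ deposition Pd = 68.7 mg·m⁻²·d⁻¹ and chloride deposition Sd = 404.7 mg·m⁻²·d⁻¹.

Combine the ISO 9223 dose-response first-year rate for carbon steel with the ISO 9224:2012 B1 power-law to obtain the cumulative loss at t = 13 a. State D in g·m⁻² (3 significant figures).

D(13) = 2.59e+03 g·m⁻²

carbon steel: T>10 °C ⇒ hinge -0.054·(13.6−10) = -0.1944
  sulphur-dioxide contribution → 40.29 μm/a
  chloride contribution → 46.12 μm/a
  total first-year rate 86.4 μm/a
Power-law: D(13) = r_corr · 13^0.523
  D(13) = 86.4 × 13^0.523 = 86.4 × 3.825 = 330.5 μm
  Mass loss = 330.5 μm × 7.85 g/cm³ = 2594 g·m⁻²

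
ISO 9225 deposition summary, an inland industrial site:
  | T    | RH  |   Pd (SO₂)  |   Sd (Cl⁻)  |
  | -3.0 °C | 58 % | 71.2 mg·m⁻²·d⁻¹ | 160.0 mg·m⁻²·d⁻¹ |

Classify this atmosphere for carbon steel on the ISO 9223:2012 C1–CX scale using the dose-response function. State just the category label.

C2

carbon steel: T≤10 °C ⇒ hinge +0.150·(-3.0−10) = -1.9500
  Pd branch = 1.77·Pd^0.52·e^(0.02·RH+f) = 7.382 μm/a
  Cl⁻ term: 0.102·160.0^0.62·exp(0.033·58+0.04·-3.0) = 14.27
  sum: 7.382 + 14.27 → r_corr = 21.65 μm/a
ISO 9223 Table 2 (carbon steel): 1.3 < 21.6 ≤ 25 μm/a ⇒ C2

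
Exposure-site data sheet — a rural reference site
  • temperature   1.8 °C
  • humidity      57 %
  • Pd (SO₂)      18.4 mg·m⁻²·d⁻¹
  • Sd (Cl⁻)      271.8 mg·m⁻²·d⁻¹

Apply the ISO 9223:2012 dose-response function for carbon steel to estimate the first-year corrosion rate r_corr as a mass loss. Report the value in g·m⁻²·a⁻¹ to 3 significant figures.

carbon steel: f(T) = +0.150·(T−10) [T≤10 °C] = -1.2300
  sulphur-dioxide contribution → 7.355 μm/a
  chloride contribution → 23.23 μm/a
  ⇒ r_corr(carbon steel) = 30.58 μm/a
Convert to mass loss: 30.58 μm/a × 7.85 g/cm³ = 240.1 g·m⁻²·a⁻¹

r_corr = 240 g·m⁻²·a⁻¹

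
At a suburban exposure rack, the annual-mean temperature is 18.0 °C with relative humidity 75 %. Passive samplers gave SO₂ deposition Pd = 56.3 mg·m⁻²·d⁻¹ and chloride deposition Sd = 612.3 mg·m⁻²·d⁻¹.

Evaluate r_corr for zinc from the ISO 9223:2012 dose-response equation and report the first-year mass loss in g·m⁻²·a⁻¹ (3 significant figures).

r_corr = 50.5 g·m⁻²·a⁻¹

zinc: temperature factor f = -0.071·(8.0) = -0.5680
  Pd branch = 0.0129·Pd^0.44·e^(0.046·RH+f) = 1.357 μm/a
  Cl⁻ term: 0.0175·612.3^0.57·exp(0.008·75+0.085·18.0) = 5.71
  r_corr = 1.357 + 5.71 = 7.067 μm/a
Convert to mass loss: 7.067 μm/a × 7.14 g/cm³ = 50.46 g·m⁻²·a⁻¹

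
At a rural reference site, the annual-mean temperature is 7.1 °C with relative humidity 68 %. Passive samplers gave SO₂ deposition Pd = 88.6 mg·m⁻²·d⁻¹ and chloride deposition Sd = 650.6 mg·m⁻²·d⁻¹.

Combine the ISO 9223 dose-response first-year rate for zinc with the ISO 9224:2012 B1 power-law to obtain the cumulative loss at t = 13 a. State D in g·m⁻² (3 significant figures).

zinc: f(T) = +0.038·(T−10) [T≤10 °C] = -0.1102
  Pd branch = 0.0129·Pd^0.44·e^(0.046·RH+f) = 1.897 μm/a
  Sd branch = 0.0175·Sd^0.57·e^(0.008·RH+0.085·T) = 2.213 μm/a
  sum: 1.897 + 2.213 → r_corr = 4.11 μm/a
ISO 9224: D(t) = r_corr · t^b with b = 0.813 (zinc, B1)
  D(13) = 4.11 × 13^0.813 = 4.11 × 8.047 = 33.07 μm
  Mass loss = 33.07 μm × 7.14 g/cm³ = 236.1 g·m⁻²

D(13) = 236 g·m⁻²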